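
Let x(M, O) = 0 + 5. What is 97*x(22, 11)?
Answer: 485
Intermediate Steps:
x(M, O) = 5
97*x(22, 11) = 97*5 = 485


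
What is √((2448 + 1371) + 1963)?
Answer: 7*√118 ≈ 76.039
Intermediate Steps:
√((2448 + 1371) + 1963) = √(3819 + 1963) = √5782 = 7*√118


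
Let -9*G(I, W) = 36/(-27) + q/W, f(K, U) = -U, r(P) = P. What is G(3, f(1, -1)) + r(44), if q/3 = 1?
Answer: 1183/27 ≈ 43.815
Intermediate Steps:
q = 3 (q = 3*1 = 3)
G(I, W) = 4/27 - 1/(3*W) (G(I, W) = -(36/(-27) + 3/W)/9 = -(36*(-1/27) + 3/W)/9 = -(-4/3 + 3/W)/9 = 4/27 - 1/(3*W))
G(3, f(1, -1)) + r(44) = (-9 + 4*(-1*(-1)))/(27*((-1*(-1)))) + 44 = (1/27)*(-9 + 4*1)/1 + 44 = (1/27)*1*(-9 + 4) + 44 = (1/27)*1*(-5) + 44 = -5/27 + 44 = 1183/27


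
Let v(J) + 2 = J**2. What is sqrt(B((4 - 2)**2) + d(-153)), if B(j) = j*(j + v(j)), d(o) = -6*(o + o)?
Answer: 6*sqrt(53) ≈ 43.681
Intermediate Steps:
v(J) = -2 + J**2
d(o) = -12*o
B(j) = j*(-2 + j + j**2) (B(j) = j*(j + (-2 + j**2)) = j*(-2 + j + j**2))
sqrt(B((4 - 2)**2) + d(-153)) = sqrt((4 - 2)**2*(-2 + (4 - 2)**2 + ((4 - 2)**2)**2) - 12*(-153)) = sqrt(2**2*(-2 + 2**2 + (2**2)**2) + 1836) = sqrt(4*(-2 + 4 + 4**2) + 1836) = sqrt(4*(-2 + 4 + 16) + 1836) = sqrt(4*18 + 1836) = sqrt(72 + 1836) = sqrt(1908) = 6*sqrt(53)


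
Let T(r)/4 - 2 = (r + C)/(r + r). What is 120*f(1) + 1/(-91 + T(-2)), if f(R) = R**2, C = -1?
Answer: 9599/80 ≈ 119.99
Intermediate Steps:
T(r) = 8 + 2*(-1 + r)/r (T(r) = 8 + 4*((r - 1)/(r + r)) = 8 + 4*((-1 + r)/((2*r))) = 8 + 4*((-1 + r)*(1/(2*r))) = 8 + 4*((-1 + r)/(2*r)) = 8 + 2*(-1 + r)/r)
120*f(1) + 1/(-91 + T(-2)) = 120*1**2 + 1/(-91 + (10 - 2/(-2))) = 120*1 + 1/(-91 + (10 - 2*(-1/2))) = 120 + 1/(-91 + (10 + 1)) = 120 + 1/(-91 + 11) = 120 + 1/(-80) = 120 - 1/80 = 9599/80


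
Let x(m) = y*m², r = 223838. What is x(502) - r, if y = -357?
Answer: -90189266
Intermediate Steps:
x(m) = -357*m²
x(502) - r = -357*502² - 1*223838 = -357*252004 - 223838 = -89965428 - 223838 = -90189266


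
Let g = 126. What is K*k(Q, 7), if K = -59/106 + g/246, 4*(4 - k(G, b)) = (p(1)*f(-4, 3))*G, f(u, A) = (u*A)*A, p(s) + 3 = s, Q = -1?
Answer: -2123/2173 ≈ -0.97699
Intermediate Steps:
p(s) = -3 + s
f(u, A) = u*A² (f(u, A) = (A*u)*A = u*A²)
k(G, b) = 4 - 18*G (k(G, b) = 4 - (-3 + 1)*(-4*3²)*G/4 = 4 - (-(-8)*9)*G/4 = 4 - (-2*(-36))*G/4 = 4 - 18*G)
K = -193/4346 (K = -59/106 + 126/246 = -59*1/106 + 126*(1/246) = -59/106 + 21/41 = -193/4346 ≈ -0.044409)
K*k(Q, 7) = -193*(4 - 18*(-1))/4346 = -193*(4 + 18)/4346 = -193/4346*22 = -2123/2173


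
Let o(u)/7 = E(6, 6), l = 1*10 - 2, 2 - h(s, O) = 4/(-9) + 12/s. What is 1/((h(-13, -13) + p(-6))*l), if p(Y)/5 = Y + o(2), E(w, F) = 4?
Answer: 117/106112 ≈ 0.0011026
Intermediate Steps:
h(s, O) = 22/9 - 12/s (h(s, O) = 2 - (4/(-9) + 12/s) = 2 - (4*(-⅑) + 12/s) = 2 - (-4/9 + 12/s) = 2 + (4/9 - 12/s) = 22/9 - 12/s)
l = 8 (l = 10 - 2 = 8)
o(u) = 28 (o(u) = 7*4 = 28)
p(Y) = 140 + 5*Y (p(Y) = 5*(Y + 28) = 5*(28 + Y) = 140 + 5*Y)
1/((h(-13, -13) + p(-6))*l) = 1/(((22/9 - 12/(-13)) + (140 + 5*(-6)))*8) = 1/(((22/9 - 12*(-1/13)) + (140 - 30))*8) = 1/(((22/9 + 12/13) + 110)*8) = 1/((394/117 + 110)*8) = 1/((13264/117)*8) = 1/(106112/117) = 117/106112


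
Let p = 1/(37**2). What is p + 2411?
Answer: 3300660/1369 ≈ 2411.0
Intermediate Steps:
p = 1/1369 ≈ 0.00073046
p + 2411 = 1/1369 + 2411 = 3300660/1369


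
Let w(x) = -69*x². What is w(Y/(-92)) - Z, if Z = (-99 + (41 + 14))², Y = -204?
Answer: -52331/23 ≈ -2275.3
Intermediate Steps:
Z = 1936 (Z = (-99 + 55)² = (-44)² = 1936)
w(Y/(-92)) - Z = -69*(-204/(-92))² - 1*1936 = -69*(-204*(-1/92))² - 1936 = -69*(51/23)² - 1936 = -69*2601/529 - 1936 = -7803/23 - 1936 = -52331/23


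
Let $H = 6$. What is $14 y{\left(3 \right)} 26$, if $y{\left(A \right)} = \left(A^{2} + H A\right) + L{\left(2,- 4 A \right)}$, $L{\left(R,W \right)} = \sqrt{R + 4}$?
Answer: $9828 + 364 \sqrt{6} \approx 10720.0$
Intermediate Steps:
$L{\left(R,W \right)} = \sqrt{4 + R}$
$y{\left(A \right)} = \sqrt{6} + A^{2} + 6 A$ ($y{\left(A \right)} = \left(A^{2} + 6 A\right) + \sqrt{4 + 2} = \left(A^{2} + 6 A\right) + \sqrt{6} = \sqrt{6} + A^{2} + 6 A$)
$14 y{\left(3 \right)} 26 = 14 \left(\sqrt{6} + 3^{2} + 6 \cdot 3\right) 26 = 14 \left(\sqrt{6} + 9 + 18\right) 26 = 14 \left(27 + \sqrt{6}\right) 26 = \left(378 + 14 \sqrt{6}\right) 26 = 9828 + 364 \sqrt{6}$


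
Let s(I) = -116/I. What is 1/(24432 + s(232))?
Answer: 2/48863 ≈ 4.0931e-5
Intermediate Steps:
1/(24432 + s(232)) = 1/(24432 - 116/232) = 1/(24432 - 116*1/232) = 1/(24432 - ½) = 1/(48863/2) = 2/48863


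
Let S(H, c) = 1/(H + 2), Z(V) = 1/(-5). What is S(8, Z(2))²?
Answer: 1/100 ≈ 0.010000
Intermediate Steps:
Z(V) = -⅕
S(H, c) = 1/(2 + H)
S(8, Z(2))² = (1/(2 + 8))² = (1/10)² = (⅒)² = 1/100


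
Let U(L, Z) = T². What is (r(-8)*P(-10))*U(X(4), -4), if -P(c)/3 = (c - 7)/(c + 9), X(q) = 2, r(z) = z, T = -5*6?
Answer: 367200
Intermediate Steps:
T = -30
U(L, Z) = 900 (U(L, Z) = (-30)² = 900)
P(c) = -3*(-7 + c)/(9 + c) (P(c) = -3*(c - 7)/(c + 9) = -3*(-7 + c)/(9 + c))
(r(-8)*P(-10))*U(X(4), -4) = -24*(7 - 1*(-10))/(9 - 10)*900 = -24*(7 + 10)/(-1)*900 = -24*(-1)*17*900 = -8*(-51)*900 = 408*900 = 367200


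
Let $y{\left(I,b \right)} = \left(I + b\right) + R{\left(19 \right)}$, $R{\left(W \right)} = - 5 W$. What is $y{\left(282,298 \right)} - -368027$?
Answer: $368512$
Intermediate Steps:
$y{\left(I,b \right)} = -95 + I + b$ ($y{\left(I,b \right)} = \left(I + b\right) - 95 = -95 + I + b$)
$y{\left(282,298 \right)} - -368027 = \left(-95 + 282 + 298\right) - -368027 = 485 + 368027 = 368512$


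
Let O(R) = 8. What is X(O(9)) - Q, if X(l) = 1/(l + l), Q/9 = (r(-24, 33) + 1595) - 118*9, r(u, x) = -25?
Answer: -73151/16 ≈ -4571.9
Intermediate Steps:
Q = 4572 (Q = 9*((-25 + 1595) - 118*9) = 9*(1570 - 1062) = 9*508 = 4572)
X(l) = 1/(2*l)
X(O(9)) - Q = (½)/8 - 1*4572 = (½)*(⅛) - 4572 = 1/16 - 4572 = -73151/16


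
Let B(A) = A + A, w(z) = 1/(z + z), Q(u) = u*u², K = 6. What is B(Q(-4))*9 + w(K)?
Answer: -13823/12 ≈ -1151.9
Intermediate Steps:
Q(u) = u³
w(z) = 1/(2*z)
B(A) = 2*A
B(Q(-4))*9 + w(K) = (2*(-4)³)*9 + (½)/6 = (2*(-64))*9 + (½)*(⅙) = -128*9 + 1/12 = -1152 + 1/12 = -13823/12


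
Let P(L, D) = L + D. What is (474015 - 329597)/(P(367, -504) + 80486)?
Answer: 144418/80349 ≈ 1.7974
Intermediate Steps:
P(L, D) = D + L
(474015 - 329597)/(P(367, -504) + 80486) = (474015 - 329597)/((-504 + 367) + 80486) = 144418/(-137 + 80486) = 144418/80349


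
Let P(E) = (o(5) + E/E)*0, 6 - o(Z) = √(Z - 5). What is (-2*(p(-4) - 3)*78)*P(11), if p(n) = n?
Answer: 0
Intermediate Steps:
o(Z) = 6 - √(-5 + Z) (o(Z) = 6 - √(Z - 5) = 6 - √(-5 + Z))
P(E) = 0 (P(E) = ((6 - √(-5 + 5)) + E/E)*0 = ((6 - √0) + 1)*0 = ((6 - 1*0) + 1)*0 = ((6 + 0) + 1)*0 = (6 + 1)*0 = 7*0 = 0)
(-2*(p(-4) - 3)*78)*P(11) = (-2*(-4 - 3)*78)*0 = (-2*(-7)*78)*0 = (14*78)*0 = 1092*0 = 0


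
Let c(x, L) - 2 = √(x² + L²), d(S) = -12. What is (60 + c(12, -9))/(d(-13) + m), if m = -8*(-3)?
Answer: 77/12 ≈ 6.4167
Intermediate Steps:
c(x, L) = 2 + √(L² + x²) (c(x, L) = 2 + √(x² + L²) = 2 + √(L² + x²))
m = 24
(60 + c(12, -9))/(d(-13) + m) = (60 + (2 + √((-9)² + 12²)))/(-12 + 24) = (60 + (2 + √(81 + 144)))/12 = (60 + (2 + √225))*(1/12) = (60 + (2 + 15))*(1/12) = (60 + 17)*(1/12) = 77*(1/12) = 77/12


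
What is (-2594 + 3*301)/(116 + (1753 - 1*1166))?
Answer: -89/37 ≈ -2.4054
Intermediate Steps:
(-2594 + 3*301)/(116 + (1753 - 1*1166)) = (-2594 + 903)/(116 + (1753 - 1166)) = -1691/(116 + 587) = -1691/703 = -1691*1/703 = -89/37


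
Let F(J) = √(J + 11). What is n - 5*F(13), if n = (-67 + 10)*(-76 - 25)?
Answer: 5757 - 10*√6 ≈ 5732.5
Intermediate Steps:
F(J) = √(11 + J)
n = 5757 (n = -57*(-101) = 5757)
n - 5*F(13) = 5757 - 5*√(11 + 13) = 5757 - 10*√6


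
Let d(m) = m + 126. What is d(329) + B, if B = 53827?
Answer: 54282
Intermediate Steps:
d(m) = 126 + m
d(329) + B = (126 + 329) + 53827 = 455 + 53827 = 54282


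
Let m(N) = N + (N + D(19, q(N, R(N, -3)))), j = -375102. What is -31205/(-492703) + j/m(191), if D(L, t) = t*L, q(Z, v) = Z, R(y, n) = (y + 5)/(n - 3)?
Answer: -8794700831/94106273 ≈ -93.455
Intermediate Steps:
R(y, n) = (5 + y)/(-3 + n)
D(L, t) = L*t
m(N) = 21*N (m(N) = N + (N + 19*N) = N + 20*N = 21*N)
-31205/(-492703) + j/m(191) = -31205/(-492703) - 375102/(21*191) = -31205*(-1/492703) - 375102/4011 = 31205/492703 - 375102*1/4011 = 31205/492703 - 17862/191 = -8794700831/94106273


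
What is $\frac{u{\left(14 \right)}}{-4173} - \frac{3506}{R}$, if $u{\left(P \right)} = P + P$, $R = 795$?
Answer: $- \frac{4884266}{1105845} \approx -4.4168$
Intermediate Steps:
$u{\left(P \right)} = 2 P$
$\frac{u{\left(14 \right)}}{-4173} - \frac{3506}{R} = \frac{2 \cdot 14}{-4173} - \frac{3506}{795} = 28 \left(- \frac{1}{4173}\right) - \frac{3506}{795} = - \frac{28}{4173} - \frac{3506}{795} = - \frac{4884266}{1105845}$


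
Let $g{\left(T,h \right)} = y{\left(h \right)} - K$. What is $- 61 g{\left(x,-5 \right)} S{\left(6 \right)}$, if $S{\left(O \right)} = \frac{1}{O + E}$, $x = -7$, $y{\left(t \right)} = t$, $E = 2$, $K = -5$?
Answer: $0$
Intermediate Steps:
$S{\left(O \right)} = \frac{1}{2 + O}$ ($S{\left(O \right)} = \frac{1}{O + 2} = \frac{1}{2 + O}$)
$g{\left(T,h \right)} = 5 + h$ ($g{\left(T,h \right)} = h - -5 = h + 5 = 5 + h$)
$- 61 g{\left(x,-5 \right)} S{\left(6 \right)} = \frac{\left(-61\right) \left(5 - 5\right)}{2 + 6} = \frac{\left(-61\right) 0}{8} = 0 \cdot \frac{1}{8} = 0$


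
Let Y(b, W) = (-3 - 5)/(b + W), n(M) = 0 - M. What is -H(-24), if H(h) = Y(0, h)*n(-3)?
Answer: -1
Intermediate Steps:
n(M) = -M
Y(b, W) = -8/(W + b)
H(h) = -24/h (H(h) = (-8/(h + 0))*(-1*(-3)) = -8/h*3 = -24/h)
-H(-24) = -(-24)/(-24) = -(-24)*(-1)/24 = -1*1 = -1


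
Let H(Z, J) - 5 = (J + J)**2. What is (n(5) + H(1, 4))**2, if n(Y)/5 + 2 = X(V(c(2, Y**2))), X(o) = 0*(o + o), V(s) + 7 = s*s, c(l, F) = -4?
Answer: 3481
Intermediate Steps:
V(s) = -7 + s**2 (V(s) = -7 + s*s = -7 + s**2)
H(Z, J) = 5 + 4*J**2 (H(Z, J) = 5 + (J + J)**2 = 5 + (2*J)**2 = 5 + 4*J**2)
X(o) = 0 (X(o) = 0*(2*o) = 0)
n(Y) = -10 (n(Y) = -10 + 5*0 = -10 + 0 = -10)
(n(5) + H(1, 4))**2 = (-10 + (5 + 4*4**2))**2 = (-10 + (5 + 4*16))**2 = (-10 + (5 + 64))**2 = (-10 + 69)**2 = 59**2 = 3481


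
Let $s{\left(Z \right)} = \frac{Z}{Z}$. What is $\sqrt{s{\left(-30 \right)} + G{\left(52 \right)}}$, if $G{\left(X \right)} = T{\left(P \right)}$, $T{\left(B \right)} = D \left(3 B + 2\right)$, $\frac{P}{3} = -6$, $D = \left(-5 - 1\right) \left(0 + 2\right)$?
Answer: $25$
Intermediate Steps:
$D = -12$ ($D = \left(-6\right) 2 = -12$)
$P = -18$ ($P = 3 \left(-6\right) = -18$)
$T{\left(B \right)} = -24 - 36 B$ ($T{\left(B \right)} = - 12 \left(3 B + 2\right) = - 12 \left(2 + 3 B\right) = -24 - 36 B$)
$s{\left(Z \right)} = 1$
$G{\left(X \right)} = 624$ ($G{\left(X \right)} = -24 - -648 = -24 + 648 = 624$)
$\sqrt{s{\left(-30 \right)} + G{\left(52 \right)}} = \sqrt{1 + 624} = \sqrt{625} = 25$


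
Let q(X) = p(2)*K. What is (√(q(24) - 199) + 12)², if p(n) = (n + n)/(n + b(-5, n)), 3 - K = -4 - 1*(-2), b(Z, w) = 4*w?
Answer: (12 + I*√197)² ≈ -53.0 + 336.86*I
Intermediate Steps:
K = 5 (K = 3 - (-4 - 1*(-2)) = 3 - (-4 + 2) = 3 - 1*(-2) = 3 + 2 = 5)
p(n) = ⅖ (p(n) = (n + n)/(n + 4*n) = (2*n)/((5*n)) = (2*n)*(1/(5*n)) = ⅖)
q(X) = 2 (q(X) = (⅖)*5 = 2)
(√(q(24) - 199) + 12)² = (√(2 - 199) + 12)² = (√(-197) + 12)² = (I*√197 + 12)² = (12 + I*√197)²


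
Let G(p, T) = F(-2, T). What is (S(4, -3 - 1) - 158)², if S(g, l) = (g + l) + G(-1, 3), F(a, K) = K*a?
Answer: 26896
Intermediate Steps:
G(p, T) = -2*T (G(p, T) = T*(-2) = -2*T)
S(g, l) = -6 + g + l (S(g, l) = (g + l) - 2*3 = (g + l) - 6 = -6 + g + l)
(S(4, -3 - 1) - 158)² = ((-6 + 4 + (-3 - 1)) - 158)² = ((-6 + 4 - 4) - 158)² = (-6 - 158)² = (-164)² = 26896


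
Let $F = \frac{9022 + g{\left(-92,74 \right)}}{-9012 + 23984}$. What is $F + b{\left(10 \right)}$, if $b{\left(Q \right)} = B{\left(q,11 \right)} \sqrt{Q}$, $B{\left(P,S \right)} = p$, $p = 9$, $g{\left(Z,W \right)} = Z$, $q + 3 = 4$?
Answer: $\frac{235}{394} + 9 \sqrt{10} \approx 29.057$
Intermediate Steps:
$q = 1$ ($q = -3 + 4 = 1$)
$B{\left(P,S \right)} = 9$
$b{\left(Q \right)} = 9 \sqrt{Q}$
$F = \frac{235}{394}$ ($F = \frac{9022 - 92}{-9012 + 23984} = \frac{8930}{14972} = 8930 \cdot \frac{1}{14972} = \frac{235}{394} \approx 0.59645$)
$F + b{\left(10 \right)} = \frac{235}{394} + 9 \sqrt{10}$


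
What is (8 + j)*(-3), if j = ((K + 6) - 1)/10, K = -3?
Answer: -123/5 ≈ -24.600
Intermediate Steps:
j = ⅕ (j = ((-3 + 6) - 1)/10 = (3 - 1)*(⅒) = 2*(⅒) = ⅕ ≈ 0.20000)
(8 + j)*(-3) = (8 + ⅕)*(-3) = (41/5)*(-3) = -123/5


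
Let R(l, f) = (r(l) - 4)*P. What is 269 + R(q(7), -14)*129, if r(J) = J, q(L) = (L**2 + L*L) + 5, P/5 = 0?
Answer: 269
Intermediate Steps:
P = 0 (P = 5*0 = 0)
q(L) = 5 + 2*L**2 (q(L) = (L**2 + L**2) + 5 = 2*L**2 + 5 = 5 + 2*L**2)
R(l, f) = 0 (R(l, f) = (l - 4)*0 = (-4 + l)*0 = 0)
269 + R(q(7), -14)*129 = 269 + 0*129 = 269 + 0 = 269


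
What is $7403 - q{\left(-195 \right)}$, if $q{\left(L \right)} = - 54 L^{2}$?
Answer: $2060753$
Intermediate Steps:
$7403 - q{\left(-195 \right)} = 7403 - - 54 \left(-195\right)^{2} = 7403 - \left(-54\right) 38025 = 7403 - -2053350 = 7403 + 2053350 = 2060753$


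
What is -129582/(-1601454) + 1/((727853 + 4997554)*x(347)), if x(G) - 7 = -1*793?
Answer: 97190169106585/1201135848372918 ≈ 0.080915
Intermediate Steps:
x(G) = -786 (x(G) = 7 - 1*793 = 7 - 793 = -786)
-129582/(-1601454) + 1/((727853 + 4997554)*x(347)) = -129582/(-1601454) + 1/((727853 + 4997554)*(-786)) = -129582*(-1/1601454) - 1/786/5725407 = 21597/266909 + (1/5725407)*(-1/786) = 21597/266909 - 1/4500169902 = 97190169106585/1201135848372918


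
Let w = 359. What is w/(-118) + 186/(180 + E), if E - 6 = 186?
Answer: -150/59 ≈ -2.5424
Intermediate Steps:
E = 192 (E = 6 + 186 = 192)
w/(-118) + 186/(180 + E) = 359/(-118) + 186/(180 + 192) = 359*(-1/118) + 186/372 = -359/118 + 186*(1/372) = -359/118 + 1/2 = -150/59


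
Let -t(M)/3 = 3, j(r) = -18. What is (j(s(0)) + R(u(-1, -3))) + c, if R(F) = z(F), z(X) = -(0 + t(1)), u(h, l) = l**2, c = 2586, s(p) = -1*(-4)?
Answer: 2577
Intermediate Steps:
s(p) = 4
t(M) = -9 (t(M) = -3*3 = -9)
z(X) = 9 (z(X) = -(0 - 9) = -1*(-9) = 9)
R(F) = 9
(j(s(0)) + R(u(-1, -3))) + c = (-18 + 9) + 2586 = -9 + 2586 = 2577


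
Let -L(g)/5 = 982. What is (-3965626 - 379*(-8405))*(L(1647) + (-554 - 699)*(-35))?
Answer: -30382201795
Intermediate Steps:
L(g) = -4910 (L(g) = -5*982 = -4910)
(-3965626 - 379*(-8405))*(L(1647) + (-554 - 699)*(-35)) = (-3965626 - 379*(-8405))*(-4910 + (-554 - 699)*(-35)) = (-3965626 + 3185495)*(-4910 - 1253*(-35)) = -780131*(-4910 + 43855) = -780131*38945 = -30382201795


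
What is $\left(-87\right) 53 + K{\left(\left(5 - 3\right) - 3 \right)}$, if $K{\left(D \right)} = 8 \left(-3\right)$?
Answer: $-4635$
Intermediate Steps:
$K{\left(D \right)} = -24$
$\left(-87\right) 53 + K{\left(\left(5 - 3\right) - 3 \right)} = \left(-87\right) 53 - 24 = -4611 - 24 = -4635$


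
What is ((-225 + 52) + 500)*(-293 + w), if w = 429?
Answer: 44472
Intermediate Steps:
((-225 + 52) + 500)*(-293 + w) = ((-225 + 52) + 500)*(-293 + 429) = (-173 + 500)*136 = 327*136 = 44472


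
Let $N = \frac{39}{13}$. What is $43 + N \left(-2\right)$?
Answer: $37$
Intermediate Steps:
$N = 3$ ($N = 39 \cdot \frac{1}{13} = 3$)
$43 + N \left(-2\right) = 43 + 3 \left(-2\right) = 43 - 6 = 37$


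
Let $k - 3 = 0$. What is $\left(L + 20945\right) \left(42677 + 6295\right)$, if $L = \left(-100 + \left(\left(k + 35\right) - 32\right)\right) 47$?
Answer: $809360244$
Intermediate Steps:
$k = 3$ ($k = 3 + 0 = 3$)
$L = -4418$ ($L = \left(-100 + \left(\left(3 + 35\right) - 32\right)\right) 47 = \left(-100 + \left(38 - 32\right)\right) 47 = \left(-100 + 6\right) 47 = \left(-94\right) 47 = -4418$)
$\left(L + 20945\right) \left(42677 + 6295\right) = \left(-4418 + 20945\right) \left(42677 + 6295\right) = 16527 \cdot 48972 = 809360244$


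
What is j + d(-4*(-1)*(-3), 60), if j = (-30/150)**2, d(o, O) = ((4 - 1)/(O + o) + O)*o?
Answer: -72071/100 ≈ -720.71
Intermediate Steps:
d(o, O) = o*(O + 3/(O + o)) (d(o, O) = (3/(O + o) + O)*o = (O + 3/(O + o))*o = o*(O + 3/(O + o)))
j = 1/25 (j = (-30*1/150)**2 = (-1/5)**2 = 1/25 ≈ 0.040000)
j + d(-4*(-1)*(-3), 60) = 1/25 + (-4*(-1)*(-3))*(3 + 60**2 + 60*(-4*(-1)*(-3)))/(60 - 4*(-1)*(-3)) = 1/25 + (4*(-3))*(3 + 3600 + 60*(4*(-3)))/(60 + 4*(-3)) = 1/25 - 12*(3 + 3600 + 60*(-12))/(60 - 12) = 1/25 - 12*(3 + 3600 - 720)/48 = 1/25 - 12*1/48*2883 = 1/25 - 2883/4 = -72071/100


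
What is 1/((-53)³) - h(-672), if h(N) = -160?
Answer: 23820319/148877 ≈ 160.00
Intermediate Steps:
1/((-53)³) - h(-672) = 1/((-53)³) - 1*(-160) = 1/(-148877) + 160 = -1/148877 + 160 = 23820319/148877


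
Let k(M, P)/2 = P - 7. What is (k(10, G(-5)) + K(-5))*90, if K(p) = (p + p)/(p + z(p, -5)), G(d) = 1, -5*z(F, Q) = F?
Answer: -855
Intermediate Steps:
z(F, Q) = -F/5
k(M, P) = -14 + 2*P (k(M, P) = 2*(P - 7) = 2*(-7 + P) = -14 + 2*P)
K(p) = 5/2 (K(p) = (p + p)/(p - p/5) = (2*p)/((4*p/5)) = (2*p)*(5/(4*p)) = 5/2)
(k(10, G(-5)) + K(-5))*90 = ((-14 + 2*1) + 5/2)*90 = ((-14 + 2) + 5/2)*90 = (-12 + 5/2)*90 = -19/2*90 = -855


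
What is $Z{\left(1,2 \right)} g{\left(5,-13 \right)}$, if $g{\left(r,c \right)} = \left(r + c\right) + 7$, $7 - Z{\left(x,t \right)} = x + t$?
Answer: $-4$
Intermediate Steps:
$Z{\left(x,t \right)} = 7 - t - x$ ($Z{\left(x,t \right)} = 7 - \left(x + t\right) = 7 - \left(t + x\right) = 7 - t - x$)
$g{\left(r,c \right)} = 7 + c + r$ ($g{\left(r,c \right)} = \left(c + r\right) + 7 = 7 + c + r$)
$Z{\left(1,2 \right)} g{\left(5,-13 \right)} = \left(7 - 2 - 1\right) \left(7 - 13 + 5\right) = \left(7 - 2 - 1\right) \left(-1\right) = 4 \left(-1\right) = -4$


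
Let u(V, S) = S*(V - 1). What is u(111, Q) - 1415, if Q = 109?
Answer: 10575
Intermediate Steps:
u(V, S) = S*(-1 + V)
u(111, Q) - 1415 = 109*(-1 + 111) - 1415 = 109*110 - 1415 = 11990 - 1415 = 10575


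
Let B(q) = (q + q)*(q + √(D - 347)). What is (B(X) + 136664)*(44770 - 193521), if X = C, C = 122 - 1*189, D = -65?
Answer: -21664393142 + 39865268*I*√103 ≈ -2.1664e+10 + 4.0459e+8*I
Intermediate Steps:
C = -67 (C = 122 - 189 = -67)
X = -67
B(q) = 2*q*(q + 2*I*√103) (B(q) = (q + q)*(q + √(-65 - 347)) = (2*q)*(q + √(-412)) = (2*q)*(q + 2*I*√103) = 2*q*(q + 2*I*√103))
(B(X) + 136664)*(44770 - 193521) = (2*(-67)*(-67 + 2*I*√103) + 136664)*(44770 - 193521) = ((8978 - 268*I*√103) + 136664)*(-148751) = (145642 - 268*I*√103)*(-148751) = -21664393142 + 39865268*I*√103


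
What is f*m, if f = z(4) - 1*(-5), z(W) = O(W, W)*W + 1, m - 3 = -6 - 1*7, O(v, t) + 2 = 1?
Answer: -20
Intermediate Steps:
O(v, t) = -1 (O(v, t) = -2 + 1 = -1)
m = -10 (m = 3 + (-6 - 1*7) = 3 + (-6 - 7) = 3 - 13 = -10)
z(W) = 1 - W (z(W) = -W + 1 = 1 - W)
f = 2 (f = (1 - 1*4) - 1*(-5) = (1 - 4) + 5 = -3 + 5 = 2)
f*m = 2*(-10) = -20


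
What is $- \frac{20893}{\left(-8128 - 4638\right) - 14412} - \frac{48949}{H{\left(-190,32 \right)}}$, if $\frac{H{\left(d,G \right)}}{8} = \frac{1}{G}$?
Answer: $- \frac{5321322795}{27178} \approx -1.958 \cdot 10^{5}$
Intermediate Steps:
$H{\left(d,G \right)} = \frac{8}{G}$
$- \frac{20893}{\left(-8128 - 4638\right) - 14412} - \frac{48949}{H{\left(-190,32 \right)}} = - \frac{20893}{\left(-8128 - 4638\right) - 14412} - \frac{48949}{8 \cdot \frac{1}{32}} = - \frac{20893}{-12766 - 14412} - \frac{48949}{8 \cdot \frac{1}{32}} = - \frac{20893}{-27178} - 48949 \frac{1}{\frac{1}{4}} = \left(-20893\right) \left(- \frac{1}{27178}\right) - 195796 = \frac{20893}{27178} - 195796 = - \frac{5321322795}{27178}$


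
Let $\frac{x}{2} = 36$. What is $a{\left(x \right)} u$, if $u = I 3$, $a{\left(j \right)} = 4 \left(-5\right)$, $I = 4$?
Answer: $-240$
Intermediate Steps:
$x = 72$ ($x = 2 \cdot 36 = 72$)
$a{\left(j \right)} = -20$
$u = 12$ ($u = 4 \cdot 3 = 12$)
$a{\left(x \right)} u = \left(-20\right) 12 = -240$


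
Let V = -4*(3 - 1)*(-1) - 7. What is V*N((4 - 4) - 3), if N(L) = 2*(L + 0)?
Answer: -6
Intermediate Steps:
V = 1 (V = -8*(-1) - 7 = -4*(-2) - 7 = 8 - 7 = 1)
N(L) = 2*L
V*N((4 - 4) - 3) = 1*(2*((4 - 4) - 3)) = 1*(2*(0 - 3)) = 1*(2*(-3)) = 1*(-6) = -6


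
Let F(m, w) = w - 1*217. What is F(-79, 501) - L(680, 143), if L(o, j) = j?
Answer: 141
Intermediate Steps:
F(m, w) = -217 + w (F(m, w) = w - 217 = -217 + w)
F(-79, 501) - L(680, 143) = (-217 + 501) - 1*143 = 284 - 143 = 141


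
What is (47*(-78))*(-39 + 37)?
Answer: 7332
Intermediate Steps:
(47*(-78))*(-39 + 37) = -3666*(-2) = 7332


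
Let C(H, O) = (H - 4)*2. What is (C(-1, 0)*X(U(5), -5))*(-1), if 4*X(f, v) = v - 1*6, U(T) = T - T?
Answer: -55/2 ≈ -27.500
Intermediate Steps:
C(H, O) = -8 + 2*H (C(H, O) = (-4 + H)*2 = -8 + 2*H)
U(T) = 0
X(f, v) = -3/2 + v/4 (X(f, v) = (v - 1*6)/4 = (v - 6)/4 = (-6 + v)/4 = -3/2 + v/4)
(C(-1, 0)*X(U(5), -5))*(-1) = ((-8 + 2*(-1))*(-3/2 + (¼)*(-5)))*(-1) = ((-8 - 2)*(-3/2 - 5/4))*(-1) = -10*(-11/4)*(-1) = (55/2)*(-1) = -55/2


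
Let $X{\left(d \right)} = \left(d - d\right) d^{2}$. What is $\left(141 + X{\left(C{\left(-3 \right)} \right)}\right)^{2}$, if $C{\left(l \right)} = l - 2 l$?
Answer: $19881$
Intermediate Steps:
$C{\left(l \right)} = - l$
$X{\left(d \right)} = 0$ ($X{\left(d \right)} = 0 d^{2} = 0$)
$\left(141 + X{\left(C{\left(-3 \right)} \right)}\right)^{2} = \left(141 + 0\right)^{2} = 141^{2} = 19881$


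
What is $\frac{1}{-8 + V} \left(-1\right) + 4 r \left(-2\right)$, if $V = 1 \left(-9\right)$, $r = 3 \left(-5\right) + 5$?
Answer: $\frac{1361}{17} \approx 80.059$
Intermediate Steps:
$r = -10$ ($r = -15 + 5 = -10$)
$V = -9$
$\frac{1}{-8 + V} \left(-1\right) + 4 r \left(-2\right) = \frac{1}{-8 - 9} \left(-1\right) + 4 \left(-10\right) \left(-2\right) = \frac{1}{-17} \left(-1\right) - -80 = \left(- \frac{1}{17}\right) \left(-1\right) + 80 = \frac{1}{17} + 80 = \frac{1361}{17}$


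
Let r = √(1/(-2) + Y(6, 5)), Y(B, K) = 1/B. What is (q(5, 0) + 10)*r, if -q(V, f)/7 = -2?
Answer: 8*I*√3 ≈ 13.856*I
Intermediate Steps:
q(V, f) = 14 (q(V, f) = -7*(-2) = 14)
r = I*√3/3 (r = √(1/(-2) + 1/6) = √(-½ + ⅙) = √(-⅓) = I*√3/3 ≈ 0.57735*I)
(q(5, 0) + 10)*r = (14 + 10)*(I*√3/3) = 24*(I*√3/3) = 8*I*√3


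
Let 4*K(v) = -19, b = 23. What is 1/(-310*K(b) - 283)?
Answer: 2/2379 ≈ 0.00084069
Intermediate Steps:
K(v) = -19/4 (K(v) = (¼)*(-19) = -19/4)
1/(-310*K(b) - 283) = 1/(-310*(-19/4) - 283) = 1/(2945/2 - 283) = 1/(2379/2) = 2/2379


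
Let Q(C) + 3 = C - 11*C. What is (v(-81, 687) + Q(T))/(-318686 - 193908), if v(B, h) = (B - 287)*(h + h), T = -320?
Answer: 502435/512594 ≈ 0.98018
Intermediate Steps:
Q(C) = -3 - 10*C (Q(C) = -3 + (C - 11*C) = -3 - 10*C)
v(B, h) = 2*h*(-287 + B) (v(B, h) = (-287 + B)*(2*h) = 2*h*(-287 + B))
(v(-81, 687) + Q(T))/(-318686 - 193908) = (2*687*(-287 - 81) + (-3 - 10*(-320)))/(-318686 - 193908) = (2*687*(-368) + (-3 + 3200))/(-512594) = (-505632 + 3197)*(-1/512594) = -502435*(-1/512594) = 502435/512594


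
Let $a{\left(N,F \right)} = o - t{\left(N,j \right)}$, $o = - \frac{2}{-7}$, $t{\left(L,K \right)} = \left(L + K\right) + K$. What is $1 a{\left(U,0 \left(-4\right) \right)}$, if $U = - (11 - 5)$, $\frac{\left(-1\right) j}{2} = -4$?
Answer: $- \frac{68}{7} \approx -9.7143$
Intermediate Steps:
$j = 8$ ($j = \left(-2\right) \left(-4\right) = 8$)
$t{\left(L,K \right)} = L + 2 K$ ($t{\left(L,K \right)} = \left(K + L\right) + K = L + 2 K$)
$o = \frac{2}{7}$ ($o = \left(-2\right) \left(- \frac{1}{7}\right) = \frac{2}{7} \approx 0.28571$)
$U = -6$ ($U = - (11 - 5) = \left(-1\right) 6 = -6$)
$a{\left(N,F \right)} = - \frac{110}{7} - N$ ($a{\left(N,F \right)} = \frac{2}{7} - \left(N + 2 \cdot 8\right) = \frac{2}{7} - \left(N + 16\right) = \frac{2}{7} - \left(16 + N\right) = - \frac{110}{7} - N$)
$1 a{\left(U,0 \left(-4\right) \right)} = 1 \left(- \frac{110}{7} - -6\right) = 1 \left(- \frac{110}{7} + 6\right) = 1 \left(- \frac{68}{7}\right) = - \frac{68}{7}$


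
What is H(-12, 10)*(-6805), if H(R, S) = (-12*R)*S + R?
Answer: -9717540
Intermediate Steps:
H(R, S) = R - 12*R*S (H(R, S) = -12*R*S + R = R - 12*R*S)
H(-12, 10)*(-6805) = -12*(1 - 12*10)*(-6805) = -12*(1 - 120)*(-6805) = -12*(-119)*(-6805) = 1428*(-6805) = -9717540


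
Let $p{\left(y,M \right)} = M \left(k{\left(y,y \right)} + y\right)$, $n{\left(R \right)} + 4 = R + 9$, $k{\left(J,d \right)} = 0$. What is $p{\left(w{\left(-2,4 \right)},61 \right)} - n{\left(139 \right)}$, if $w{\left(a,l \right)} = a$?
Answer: $-266$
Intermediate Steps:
$n{\left(R \right)} = 5 + R$ ($n{\left(R \right)} = -4 + \left(R + 9\right) = -4 + \left(9 + R\right) = 5 + R$)
$p{\left(y,M \right)} = M y$ ($p{\left(y,M \right)} = M \left(0 + y\right) = M y$)
$p{\left(w{\left(-2,4 \right)},61 \right)} - n{\left(139 \right)} = 61 \left(-2\right) - \left(5 + 139\right) = -122 - 144 = -266$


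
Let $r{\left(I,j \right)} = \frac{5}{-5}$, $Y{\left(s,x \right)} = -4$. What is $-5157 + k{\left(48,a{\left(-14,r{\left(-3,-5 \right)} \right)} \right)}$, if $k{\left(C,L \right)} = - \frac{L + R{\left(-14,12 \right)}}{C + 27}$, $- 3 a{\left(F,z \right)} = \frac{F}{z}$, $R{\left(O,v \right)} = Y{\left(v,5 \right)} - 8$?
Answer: $- \frac{46411}{9} \approx -5156.8$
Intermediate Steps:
$r{\left(I,j \right)} = -1$ ($r{\left(I,j \right)} = 5 \left(- \frac{1}{5}\right) = -1$)
$R{\left(O,v \right)} = -12$ ($R{\left(O,v \right)} = -4 - 8 = -12$)
$a{\left(F,z \right)} = - \frac{F}{3 z}$ ($a{\left(F,z \right)} = - \frac{F \frac{1}{z}}{3} = - \frac{F}{3 z}$)
$k{\left(C,L \right)} = - \frac{-12 + L}{27 + C}$ ($k{\left(C,L \right)} = - \frac{L - 12}{C + 27} = - \frac{-12 + L}{27 + C}$)
$-5157 + k{\left(48,a{\left(-14,r{\left(-3,-5 \right)} \right)} \right)} = -5157 + \frac{12 - \left(- \frac{1}{3}\right) \left(-14\right) \frac{1}{-1}}{27 + 48} = -5157 + \frac{12 - \left(- \frac{1}{3}\right) \left(-14\right) \left(-1\right)}{75} = -5157 + \frac{12 - - \frac{14}{3}}{75} = -5157 + \frac{12 + \frac{14}{3}}{75} = -5157 + \frac{1}{75} \cdot \frac{50}{3} = -5157 + \frac{2}{9} = - \frac{46411}{9}$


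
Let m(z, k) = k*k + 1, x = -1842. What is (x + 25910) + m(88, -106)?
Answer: 35305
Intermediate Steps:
m(z, k) = 1 + k² (m(z, k) = k² + 1 = 1 + k²)
(x + 25910) + m(88, -106) = (-1842 + 25910) + (1 + (-106)²) = 24068 + (1 + 11236) = 24068 + 11237 = 35305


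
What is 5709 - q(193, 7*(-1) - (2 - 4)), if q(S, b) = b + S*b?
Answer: 6679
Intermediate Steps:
5709 - q(193, 7*(-1) - (2 - 4)) = 5709 - (7*(-1) - (2 - 4))*(1 + 193) = 5709 - (-7 - 1*(-2))*194 = 5709 - (-7 + 2)*194 = 5709 - (-5)*194 = 5709 - 1*(-970) = 5709 + 970 = 6679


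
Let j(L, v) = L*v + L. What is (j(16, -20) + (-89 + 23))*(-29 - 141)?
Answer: 62900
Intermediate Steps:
j(L, v) = L + L*v
(j(16, -20) + (-89 + 23))*(-29 - 141) = (16*(1 - 20) + (-89 + 23))*(-29 - 141) = (16*(-19) - 66)*(-170) = (-304 - 66)*(-170) = -370*(-170) = 62900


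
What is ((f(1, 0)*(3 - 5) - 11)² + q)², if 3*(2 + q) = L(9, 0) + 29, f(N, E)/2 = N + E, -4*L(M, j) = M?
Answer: 7745089/144 ≈ 53785.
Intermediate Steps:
L(M, j) = -M/4
f(N, E) = 2*E + 2*N (f(N, E) = 2*(N + E) = 2*(E + N) = 2*E + 2*N)
q = 83/12 (q = -2 + (-¼*9 + 29)/3 = -2 + (-9/4 + 29)/3 = -2 + (⅓)*(107/4) = -2 + 107/12 = 83/12 ≈ 6.9167)
((f(1, 0)*(3 - 5) - 11)² + q)² = (((2*0 + 2*1)*(3 - 5) - 11)² + 83/12)² = (((0 + 2)*(-2) - 11)² + 83/12)² = ((2*(-2) - 11)² + 83/12)² = ((-4 - 11)² + 83/12)² = ((-15)² + 83/12)² = (225 + 83/12)² = (2783/12)² = 7745089/144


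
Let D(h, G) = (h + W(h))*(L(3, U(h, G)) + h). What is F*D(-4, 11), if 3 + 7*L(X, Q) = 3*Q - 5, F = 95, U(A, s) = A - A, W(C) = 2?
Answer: 6840/7 ≈ 977.14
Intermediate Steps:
U(A, s) = 0
L(X, Q) = -8/7 + 3*Q/7 (L(X, Q) = -3/7 + (3*Q - 5)/7 = -3/7 + (-5 + 3*Q)/7 = -3/7 + (-5/7 + 3*Q/7) = -8/7 + 3*Q/7)
D(h, G) = (2 + h)*(-8/7 + h) (D(h, G) = (h + 2)*((-8/7 + (3/7)*0) + h) = (2 + h)*((-8/7 + 0) + h) = (2 + h)*(-8/7 + h))
F*D(-4, 11) = 95*(-16/7 + (-4)² + (6/7)*(-4)) = 95*(-16/7 + 16 - 24/7) = 95*(72/7) = 6840/7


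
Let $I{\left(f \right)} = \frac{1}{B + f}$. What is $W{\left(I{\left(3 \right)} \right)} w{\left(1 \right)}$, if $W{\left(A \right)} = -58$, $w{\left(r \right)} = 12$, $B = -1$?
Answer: $-696$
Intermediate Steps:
$I{\left(f \right)} = \frac{1}{-1 + f}$
$W{\left(I{\left(3 \right)} \right)} w{\left(1 \right)} = \left(-58\right) 12 = -696$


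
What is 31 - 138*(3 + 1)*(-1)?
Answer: 583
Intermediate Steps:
31 - 138*(3 + 1)*(-1) = 31 - 552*(-1) = 31 - 138*(-4) = 31 + 552 = 583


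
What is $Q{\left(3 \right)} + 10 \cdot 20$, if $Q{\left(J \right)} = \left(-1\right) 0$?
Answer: $200$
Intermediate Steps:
$Q{\left(J \right)} = 0$
$Q{\left(3 \right)} + 10 \cdot 20 = 0 + 10 \cdot 20 = 0 + 200 = 200$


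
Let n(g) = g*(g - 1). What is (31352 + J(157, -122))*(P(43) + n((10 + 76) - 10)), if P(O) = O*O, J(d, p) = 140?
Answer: 237733108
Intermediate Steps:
n(g) = g*(-1 + g)
P(O) = O²
(31352 + J(157, -122))*(P(43) + n((10 + 76) - 10)) = (31352 + 140)*(43² + ((10 + 76) - 10)*(-1 + ((10 + 76) - 10))) = 31492*(1849 + (86 - 10)*(-1 + (86 - 10))) = 31492*(1849 + 76*(-1 + 76)) = 31492*(1849 + 76*75) = 31492*(1849 + 5700) = 31492*7549 = 237733108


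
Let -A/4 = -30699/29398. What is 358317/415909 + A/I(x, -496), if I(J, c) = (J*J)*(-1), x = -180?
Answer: 45792290743/53160403400 ≈ 0.86140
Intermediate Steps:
I(J, c) = -J² (I(J, c) = J²*(-1) = -J²)
A = 61398/14699 (A = -(-122796)/29398 = -4*(-30699/29398) = 61398/14699 ≈ 4.1770)
358317/415909 + A/I(x, -496) = 358317/415909 + 61398/(14699*((-1*(-180)²))) = 358317*(1/415909) + 61398/(14699*((-1*32400))) = 15579/18083 + (61398/14699)/(-32400) = 15579/18083 + (61398/14699)*(-1/32400) = 15579/18083 - 379/2939800 = 45792290743/53160403400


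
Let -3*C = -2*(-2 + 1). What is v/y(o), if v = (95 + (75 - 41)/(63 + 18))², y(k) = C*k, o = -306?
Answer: 59737441/1338444 ≈ 44.632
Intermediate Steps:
C = -⅔ (C = -(-2)*(-2 + 1)/3 = -(-2)*(-1)/3 = -⅓*2 = -⅔ ≈ -0.66667)
y(k) = -2*k/3
v = 59737441/6561 (v = (95 + 34/81)² = (7729/81)² = 59737441/6561 ≈ 9104.9)
v/y(o) = 59737441/(6561*((-⅔*(-306)))) = (59737441/6561)/204 = (59737441/6561)*(1/204) = 59737441/1338444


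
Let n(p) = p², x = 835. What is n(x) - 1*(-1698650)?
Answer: 2395875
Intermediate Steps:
n(x) - 1*(-1698650) = 835² - 1*(-1698650) = 697225 + 1698650 = 2395875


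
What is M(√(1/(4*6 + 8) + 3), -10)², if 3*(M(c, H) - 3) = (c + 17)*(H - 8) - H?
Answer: 666809/72 + 287*√194/2 ≈ 11260.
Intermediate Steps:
M(c, H) = 3 - H/3 + (-8 + H)*(17 + c)/3 (M(c, H) = 3 + ((c + 17)*(H - 8) - H)/3 = 3 + ((17 + c)*(-8 + H) - H)/3 = 3 + ((-8 + H)*(17 + c) - H)/3 = 3 + (-H + (-8 + H)*(17 + c))/3 = 3 + (-H/3 + (-8 + H)*(17 + c)/3) = 3 - H/3 + (-8 + H)*(17 + c)/3)
M(√(1/(4*6 + 8) + 3), -10)² = (-127/3 - 8*√(1/(4*6 + 8) + 3)/3 + (16/3)*(-10) + (⅓)*(-10)*√(1/(4*6 + 8) + 3))² = (-127/3 - 8*√(1/(24 + 8) + 3)/3 - 160/3 + (⅓)*(-10)*√(1/(24 + 8) + 3))² = (-127/3 - 8*√(1/32 + 3)/3 - 160/3 + (⅓)*(-10)*√(1/32 + 3))² = (-127/3 - √194/3 - 160/3 + (⅓)*(-10)*√(97/32))² = (-127/3 - √194/3 - 160/3 + (⅓)*(-10)*(√194/8))² = (-127/3 - √194/3 - 160/3 - 5*√194/12)² = (-287/3 - 3*√194/4)²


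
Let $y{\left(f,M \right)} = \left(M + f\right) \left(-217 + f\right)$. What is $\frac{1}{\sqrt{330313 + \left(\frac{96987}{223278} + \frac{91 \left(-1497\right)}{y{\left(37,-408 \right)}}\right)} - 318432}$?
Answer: $- \frac{3425672350080}{1090840144310511851} - \frac{2 \sqrt{9557004700553414865}}{1090840144310511851} \approx -3.1461 \cdot 10^{-6}$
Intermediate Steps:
$y{\left(f,M \right)} = \left(-217 + f\right) \left(M + f\right)$
$\frac{1}{\sqrt{330313 + \left(\frac{96987}{223278} + \frac{91 \left(-1497\right)}{y{\left(37,-408 \right)}}\right)} - 318432} = \frac{1}{\sqrt{330313 + \left(\frac{96987}{223278} + \frac{91 \left(-1497\right)}{37^{2} - -88536 - 8029 - 15096}\right)} - 318432} = \frac{1}{\sqrt{330313 + \left(96987 \cdot \frac{1}{223278} - \frac{136227}{1369 + 88536 - 8029 - 15096}\right)} - 318432} = \frac{1}{\sqrt{330313 + \left(\frac{2939}{6766} - \frac{136227}{66780}\right)} - 318432} = \frac{1}{\sqrt{330313 + \left(\frac{2939}{6766} - \frac{6487}{3180}\right)} - 318432} = \frac{1}{\sqrt{330313 - \frac{17272511}{10757940}} - 318432} = \frac{1}{\sqrt{\frac{3553470162709}{10757940}} - 318432} = \frac{1}{\frac{\sqrt{9557004700553414865}}{5378970} - 318432} = \frac{1}{-318432 + \frac{\sqrt{9557004700553414865}}{5378970}}$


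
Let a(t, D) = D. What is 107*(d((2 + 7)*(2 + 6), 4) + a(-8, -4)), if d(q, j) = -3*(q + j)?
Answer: -24824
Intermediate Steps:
d(q, j) = -3*j - 3*q (d(q, j) = -3*(j + q) = -3*j - 3*q)
107*(d((2 + 7)*(2 + 6), 4) + a(-8, -4)) = 107*((-3*4 - 3*(2 + 7)*(2 + 6)) - 4) = 107*((-12 - 27*8) - 4) = 107*((-12 - 3*72) - 4) = 107*((-12 - 216) - 4) = 107*(-228 - 4) = 107*(-232) = -24824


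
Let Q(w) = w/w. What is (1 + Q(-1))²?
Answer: 4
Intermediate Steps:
Q(w) = 1
(1 + Q(-1))² = (1 + 1)² = 2² = 4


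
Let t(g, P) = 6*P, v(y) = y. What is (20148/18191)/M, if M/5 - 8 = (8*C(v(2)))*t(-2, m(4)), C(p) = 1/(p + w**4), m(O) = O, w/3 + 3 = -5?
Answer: 835582893/30179050910 ≈ 0.027688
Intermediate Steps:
w = -24 (w = -9 + 3*(-5) = -9 - 15 = -24)
C(p) = 1/(331776 + p) (C(p) = 1/(p + (-24)**4) = 1/(p + 331776) = 1/(331776 + p))
M = 6636040/165889 (M = 40 + 5*((8/(331776 + 2))*(6*4)) = 40 + 5*((8/331778)*24) = 40 + 5*((8*(1/331778))*24) = 40 + 5*((4/165889)*24) = 40 + 5*(96/165889) = 40 + 480/165889 = 6636040/165889 ≈ 40.003)
(20148/18191)/M = (20148/18191)/(6636040/165889) = (20148*(1/18191))*(165889/6636040) = (20148/18191)*(165889/6636040) = 835582893/30179050910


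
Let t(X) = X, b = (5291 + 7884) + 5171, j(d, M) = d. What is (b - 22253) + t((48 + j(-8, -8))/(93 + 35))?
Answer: -62507/16 ≈ -3906.7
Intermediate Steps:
b = 18346 (b = 13175 + 5171 = 18346)
(b - 22253) + t((48 + j(-8, -8))/(93 + 35)) = (18346 - 22253) + (48 - 8)/(93 + 35) = -3907 + 40/128 = -3907 + 40*(1/128) = -3907 + 5/16 = -62507/16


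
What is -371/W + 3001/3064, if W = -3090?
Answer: 5204917/4733880 ≈ 1.0995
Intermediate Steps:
-371/W + 3001/3064 = -371/(-3090) + 3001/3064 = -371*(-1/3090) + 3001*(1/3064) = 371/3090 + 3001/3064 = 5204917/4733880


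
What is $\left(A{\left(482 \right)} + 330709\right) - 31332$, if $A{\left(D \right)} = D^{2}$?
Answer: $531701$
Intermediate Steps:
$\left(A{\left(482 \right)} + 330709\right) - 31332 = \left(482^{2} + 330709\right) - 31332 = \left(232324 + 330709\right) - 31332 = 563033 - 31332 = 531701$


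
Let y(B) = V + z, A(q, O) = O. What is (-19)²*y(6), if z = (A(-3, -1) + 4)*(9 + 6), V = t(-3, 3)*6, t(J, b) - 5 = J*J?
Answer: 46569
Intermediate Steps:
t(J, b) = 5 + J² (t(J, b) = 5 + J*J = 5 + J²)
V = 84 (V = (5 + (-3)²)*6 = (5 + 9)*6 = 14*6 = 84)
z = 45 (z = (-1 + 4)*(9 + 6) = 3*15 = 45)
y(B) = 129 (y(B) = 84 + 45 = 129)
(-19)²*y(6) = (-19)²*129 = 361*129 = 46569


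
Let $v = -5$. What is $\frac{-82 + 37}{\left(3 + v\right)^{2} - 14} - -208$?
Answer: $\frac{425}{2} \approx 212.5$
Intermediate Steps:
$\frac{-82 + 37}{\left(3 + v\right)^{2} - 14} - -208 = \frac{-82 + 37}{\left(3 - 5\right)^{2} - 14} - -208 = - \frac{45}{\left(-2\right)^{2} - 14} + 208 = - \frac{45}{4 - 14} + 208 = - \frac{45}{-10} + 208 = \left(-45\right) \left(- \frac{1}{10}\right) + 208 = \frac{9}{2} + 208 = \frac{425}{2}$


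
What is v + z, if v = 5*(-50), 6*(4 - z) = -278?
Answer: -599/3 ≈ -199.67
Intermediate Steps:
z = 151/3 (z = 4 - ⅙*(-278) = 4 + 139/3 = 151/3 ≈ 50.333)
v = -250
v + z = -250 + 151/3 = -599/3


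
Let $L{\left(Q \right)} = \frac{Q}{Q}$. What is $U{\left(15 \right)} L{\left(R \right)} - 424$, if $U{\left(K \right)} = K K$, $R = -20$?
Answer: $-199$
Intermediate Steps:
$U{\left(K \right)} = K^{2}$
$L{\left(Q \right)} = 1$
$U{\left(15 \right)} L{\left(R \right)} - 424 = 15^{2} \cdot 1 - 424 = 225 \cdot 1 - 424 = 225 - 424 = -199$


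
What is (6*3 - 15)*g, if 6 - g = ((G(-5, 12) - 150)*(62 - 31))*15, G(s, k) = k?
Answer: 192528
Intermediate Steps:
g = 64176 (g = 6 - (12 - 150)*(62 - 31)*15 = 6 - (-138*31)*15 = 6 - (-4278)*15 = 6 - 1*(-64170) = 6 + 64170 = 64176)
(6*3 - 15)*g = (6*3 - 15)*64176 = (18 - 15)*64176 = 3*64176 = 192528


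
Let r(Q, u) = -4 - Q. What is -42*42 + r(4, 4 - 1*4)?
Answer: -1772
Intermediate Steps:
-42*42 + r(4, 4 - 1*4) = -42*42 + (-4 - 1*4) = -1764 + (-4 - 4) = -1764 - 8 = -1772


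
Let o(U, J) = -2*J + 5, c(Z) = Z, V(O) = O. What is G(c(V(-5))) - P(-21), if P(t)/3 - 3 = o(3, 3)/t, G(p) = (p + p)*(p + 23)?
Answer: -1324/7 ≈ -189.14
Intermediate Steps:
o(U, J) = 5 - 2*J
G(p) = 2*p*(23 + p) (G(p) = (2*p)*(23 + p) = 2*p*(23 + p))
P(t) = 9 - 3/t (P(t) = 9 + 3*((5 - 2*3)/t) = 9 + 3*((5 - 6)/t) = 9 + 3*(-1/t) = 9 - 3/t)
G(c(V(-5))) - P(-21) = 2*(-5)*(23 - 5) - (9 - 3/(-21)) = 2*(-5)*18 - (9 - 3*(-1/21)) = -180 - (9 + ⅐) = -180 - 1*64/7 = -180 - 64/7 = -1324/7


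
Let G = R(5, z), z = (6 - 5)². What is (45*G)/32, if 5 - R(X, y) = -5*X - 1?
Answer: 1395/32 ≈ 43.594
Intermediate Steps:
z = 1 (z = 1² = 1)
R(X, y) = 6 + 5*X (R(X, y) = 5 - (-5*X - 1) = 5 - (-1 - 5*X) = 5 + (1 + 5*X) = 6 + 5*X)
G = 31 (G = 6 + 5*5 = 6 + 25 = 31)
(45*G)/32 = (45*31)/32 = 1395*(1/32) = 1395/32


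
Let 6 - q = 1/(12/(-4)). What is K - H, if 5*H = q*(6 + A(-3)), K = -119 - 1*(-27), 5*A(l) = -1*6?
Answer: -2452/25 ≈ -98.080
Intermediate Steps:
A(l) = -6/5 (A(l) = (-1*6)/5 = (⅕)*(-6) = -6/5)
K = -92 (K = -119 + 27 = -92)
q = 19/3 (q = 6 - 1/(12/(-4)) = 6 - 1/(12*(-¼)) = 6 - 1/(-3) = 6 - 1*(-⅓) = 6 + ⅓ = 19/3 ≈ 6.3333)
H = 152/25 (H = (19*(6 - 6/5)/3)/5 = ((19/3)*(24/5))/5 = (⅕)*(152/5) = 152/25 ≈ 6.0800)
K - H = -92 - 1*152/25 = -92 - 152/25 = -2452/25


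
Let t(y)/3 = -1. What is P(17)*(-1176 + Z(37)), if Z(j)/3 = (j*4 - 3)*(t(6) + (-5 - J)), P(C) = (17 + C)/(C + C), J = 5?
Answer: -6831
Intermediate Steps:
P(C) = (17 + C)/(2*C) (P(C) = (17 + C)/((2*C)) = (17 + C)*(1/(2*C)) = (17 + C)/(2*C))
t(y) = -3 (t(y) = 3*(-1) = -3)
Z(j) = 117 - 156*j (Z(j) = 3*((j*4 - 3)*(-3 + (-5 - 1*5))) = 3*((4*j - 3)*(-3 + (-5 - 5))) = 3*((-3 + 4*j)*(-3 - 10)) = 3*((-3 + 4*j)*(-13)) = 3*(39 - 52*j) = 117 - 156*j)
P(17)*(-1176 + Z(37)) = ((½)*(17 + 17)/17)*(-1176 + (117 - 156*37)) = ((½)*(1/17)*34)*(-1176 + (117 - 5772)) = 1*(-1176 - 5655) = 1*(-6831) = -6831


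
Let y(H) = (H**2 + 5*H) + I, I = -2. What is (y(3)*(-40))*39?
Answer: -34320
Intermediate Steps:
y(H) = -2 + H**2 + 5*H (y(H) = (H**2 + 5*H) - 2 = -2 + H**2 + 5*H)
(y(3)*(-40))*39 = ((-2 + 3**2 + 5*3)*(-40))*39 = ((-2 + 9 + 15)*(-40))*39 = (22*(-40))*39 = -880*39 = -34320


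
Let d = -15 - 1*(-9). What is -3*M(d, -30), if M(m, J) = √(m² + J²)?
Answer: -18*√26 ≈ -91.782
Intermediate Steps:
d = -6 (d = -15 + 9 = -6)
M(m, J) = √(J² + m²)
-3*M(d, -30) = -3*√((-30)² + (-6)²) = -3*√(900 + 36) = -18*√26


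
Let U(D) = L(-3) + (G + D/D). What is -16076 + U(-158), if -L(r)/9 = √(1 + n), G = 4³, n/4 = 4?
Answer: -16011 - 9*√17 ≈ -16048.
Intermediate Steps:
n = 16 (n = 4*4 = 16)
G = 64
L(r) = -9*√17 (L(r) = -9*√(1 + 16) = -9*√17)
U(D) = 65 - 9*√17 (U(D) = -9*√17 + (64 + D/D) = -9*√17 + (64 + 1) = -9*√17 + 65 = 65 - 9*√17)
-16076 + U(-158) = -16076 + (65 - 9*√17) = -16011 - 9*√17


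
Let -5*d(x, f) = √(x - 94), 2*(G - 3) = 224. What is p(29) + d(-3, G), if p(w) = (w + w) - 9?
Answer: 49 - I*√97/5 ≈ 49.0 - 1.9698*I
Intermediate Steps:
G = 115 (G = 3 + (½)*224 = 3 + 112 = 115)
d(x, f) = -√(-94 + x)/5 (d(x, f) = -√(x - 94)/5 = -√(-94 + x)/5)
p(w) = -9 + 2*w (p(w) = 2*w - 9 = -9 + 2*w)
p(29) + d(-3, G) = (-9 + 2*29) - √(-94 - 3)/5 = (-9 + 58) - I*√97/5 = 49 - I*√97/5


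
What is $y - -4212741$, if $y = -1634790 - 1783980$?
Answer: $793971$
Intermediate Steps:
$y = -3418770$
$y - -4212741 = -3418770 - -4212741 = -3418770 + 4212741 = 793971$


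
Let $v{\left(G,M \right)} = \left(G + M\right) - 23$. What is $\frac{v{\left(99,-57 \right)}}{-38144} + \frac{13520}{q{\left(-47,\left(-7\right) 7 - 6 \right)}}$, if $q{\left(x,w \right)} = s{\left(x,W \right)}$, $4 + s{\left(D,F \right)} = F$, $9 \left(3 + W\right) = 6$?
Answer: $- \frac{1547121001}{724736} \approx -2134.7$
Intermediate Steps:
$W = - \frac{7}{3}$ ($W = -3 + \frac{1}{9} \cdot 6 = -3 + \frac{2}{3} = - \frac{7}{3} \approx -2.3333$)
$s{\left(D,F \right)} = -4 + F$
$v{\left(G,M \right)} = -23 + G + M$
$q{\left(x,w \right)} = - \frac{19}{3}$ ($q{\left(x,w \right)} = -4 - \frac{7}{3} = - \frac{19}{3}$)
$\frac{v{\left(99,-57 \right)}}{-38144} + \frac{13520}{q{\left(-47,\left(-7\right) 7 - 6 \right)}} = \frac{-23 + 99 - 57}{-38144} + \frac{13520}{- \frac{19}{3}} = 19 \left(- \frac{1}{38144}\right) + 13520 \left(- \frac{3}{19}\right) = - \frac{19}{38144} - \frac{40560}{19} = - \frac{1547121001}{724736}$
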